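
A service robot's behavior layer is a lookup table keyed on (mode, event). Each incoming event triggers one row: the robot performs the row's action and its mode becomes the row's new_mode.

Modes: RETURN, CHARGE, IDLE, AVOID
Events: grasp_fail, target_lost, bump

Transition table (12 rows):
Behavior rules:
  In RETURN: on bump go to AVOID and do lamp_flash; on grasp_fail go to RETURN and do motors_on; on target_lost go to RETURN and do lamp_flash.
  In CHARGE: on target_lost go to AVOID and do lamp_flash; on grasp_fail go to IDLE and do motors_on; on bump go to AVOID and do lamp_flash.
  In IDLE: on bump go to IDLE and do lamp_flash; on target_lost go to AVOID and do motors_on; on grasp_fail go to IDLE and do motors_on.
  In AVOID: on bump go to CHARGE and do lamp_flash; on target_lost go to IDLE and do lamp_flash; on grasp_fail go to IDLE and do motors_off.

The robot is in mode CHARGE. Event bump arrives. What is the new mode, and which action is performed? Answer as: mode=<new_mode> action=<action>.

mode=AVOID action=lamp_flash

current mode = CHARGE; filter table to that mode:
  (CHARGE, target_lost) → (AVOID, lamp_flash)
  (CHARGE, grasp_fail) → (IDLE, motors_on)
  (CHARGE, bump) → (AVOID, lamp_flash)  ← event matches
event = bump selects (AVOID, lamp_flash)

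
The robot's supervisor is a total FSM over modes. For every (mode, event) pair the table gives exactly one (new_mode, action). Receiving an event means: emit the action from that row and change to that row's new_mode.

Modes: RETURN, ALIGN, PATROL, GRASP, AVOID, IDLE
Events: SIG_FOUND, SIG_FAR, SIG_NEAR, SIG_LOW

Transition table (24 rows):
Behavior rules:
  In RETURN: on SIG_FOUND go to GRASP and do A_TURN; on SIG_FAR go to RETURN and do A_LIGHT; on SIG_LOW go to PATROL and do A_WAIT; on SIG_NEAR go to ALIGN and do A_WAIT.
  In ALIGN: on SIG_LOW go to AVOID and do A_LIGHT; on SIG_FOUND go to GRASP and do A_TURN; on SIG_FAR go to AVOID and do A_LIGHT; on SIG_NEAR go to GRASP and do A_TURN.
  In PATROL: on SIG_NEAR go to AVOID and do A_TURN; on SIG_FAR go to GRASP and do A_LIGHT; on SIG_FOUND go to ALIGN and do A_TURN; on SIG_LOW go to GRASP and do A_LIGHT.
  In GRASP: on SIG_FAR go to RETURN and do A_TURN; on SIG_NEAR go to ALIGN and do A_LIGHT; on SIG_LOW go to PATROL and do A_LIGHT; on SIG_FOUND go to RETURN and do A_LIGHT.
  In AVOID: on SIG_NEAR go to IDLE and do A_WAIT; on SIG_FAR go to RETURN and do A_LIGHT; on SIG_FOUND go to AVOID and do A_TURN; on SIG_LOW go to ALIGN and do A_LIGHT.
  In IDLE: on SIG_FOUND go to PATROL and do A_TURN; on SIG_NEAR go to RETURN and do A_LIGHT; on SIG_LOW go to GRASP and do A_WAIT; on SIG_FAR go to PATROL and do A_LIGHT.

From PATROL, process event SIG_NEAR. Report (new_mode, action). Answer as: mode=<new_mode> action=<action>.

current mode = PATROL; filter table to that mode:
  (PATROL, SIG_NEAR) → (AVOID, A_TURN)  ← event matches
  (PATROL, SIG_FAR) → (GRASP, A_LIGHT)
  (PATROL, SIG_FOUND) → (ALIGN, A_TURN)
  (PATROL, SIG_LOW) → (GRASP, A_LIGHT)
event = SIG_NEAR selects (AVOID, A_TURN)

mode=AVOID action=A_TURN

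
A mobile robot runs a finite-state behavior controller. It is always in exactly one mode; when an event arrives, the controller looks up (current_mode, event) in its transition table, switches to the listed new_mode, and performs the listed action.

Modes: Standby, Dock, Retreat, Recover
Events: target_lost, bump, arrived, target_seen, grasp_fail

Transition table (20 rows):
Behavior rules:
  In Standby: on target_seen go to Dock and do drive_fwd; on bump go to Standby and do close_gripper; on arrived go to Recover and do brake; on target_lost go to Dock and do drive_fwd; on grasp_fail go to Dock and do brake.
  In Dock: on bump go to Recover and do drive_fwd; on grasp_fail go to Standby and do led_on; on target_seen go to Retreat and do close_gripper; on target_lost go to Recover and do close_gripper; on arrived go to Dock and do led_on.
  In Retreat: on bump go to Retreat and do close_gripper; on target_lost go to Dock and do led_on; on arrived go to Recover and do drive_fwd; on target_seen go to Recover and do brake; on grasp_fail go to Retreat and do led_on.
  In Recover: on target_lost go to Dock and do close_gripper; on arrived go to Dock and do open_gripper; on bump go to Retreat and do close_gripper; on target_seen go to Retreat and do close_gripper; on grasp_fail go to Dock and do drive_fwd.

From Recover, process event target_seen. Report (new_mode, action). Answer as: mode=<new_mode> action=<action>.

current mode = Recover; filter table to that mode:
  (Recover, target_lost) → (Dock, close_gripper)
  (Recover, arrived) → (Dock, open_gripper)
  (Recover, bump) → (Retreat, close_gripper)
  (Recover, target_seen) → (Retreat, close_gripper)  ← event matches
  (Recover, grasp_fail) → (Dock, drive_fwd)
event = target_seen selects (Retreat, close_gripper)

mode=Retreat action=close_gripper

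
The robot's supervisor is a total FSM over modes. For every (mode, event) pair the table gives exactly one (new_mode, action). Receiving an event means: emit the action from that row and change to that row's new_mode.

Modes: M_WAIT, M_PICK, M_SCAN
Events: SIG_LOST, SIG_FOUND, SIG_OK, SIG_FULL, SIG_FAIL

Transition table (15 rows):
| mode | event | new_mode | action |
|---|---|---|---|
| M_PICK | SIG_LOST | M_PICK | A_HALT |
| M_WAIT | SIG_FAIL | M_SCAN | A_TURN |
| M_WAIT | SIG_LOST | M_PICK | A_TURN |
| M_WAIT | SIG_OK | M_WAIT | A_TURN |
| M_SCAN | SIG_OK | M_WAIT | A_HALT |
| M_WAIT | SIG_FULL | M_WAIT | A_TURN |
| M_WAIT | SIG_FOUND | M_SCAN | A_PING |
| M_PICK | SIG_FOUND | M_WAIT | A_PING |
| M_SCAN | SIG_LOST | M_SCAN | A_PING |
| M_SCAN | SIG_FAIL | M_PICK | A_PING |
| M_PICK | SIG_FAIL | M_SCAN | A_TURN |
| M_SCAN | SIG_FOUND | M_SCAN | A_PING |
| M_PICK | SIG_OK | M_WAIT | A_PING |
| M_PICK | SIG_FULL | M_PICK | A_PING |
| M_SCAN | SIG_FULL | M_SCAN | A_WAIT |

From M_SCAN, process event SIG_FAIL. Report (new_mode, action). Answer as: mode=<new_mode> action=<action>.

current mode = M_SCAN; filter table to that mode:
  (M_SCAN, SIG_OK) → (M_WAIT, A_HALT)
  (M_SCAN, SIG_LOST) → (M_SCAN, A_PING)
  (M_SCAN, SIG_FAIL) → (M_PICK, A_PING)  ← event matches
  (M_SCAN, SIG_FOUND) → (M_SCAN, A_PING)
  (M_SCAN, SIG_FULL) → (M_SCAN, A_WAIT)
event = SIG_FAIL selects (M_PICK, A_PING)

mode=M_PICK action=A_PING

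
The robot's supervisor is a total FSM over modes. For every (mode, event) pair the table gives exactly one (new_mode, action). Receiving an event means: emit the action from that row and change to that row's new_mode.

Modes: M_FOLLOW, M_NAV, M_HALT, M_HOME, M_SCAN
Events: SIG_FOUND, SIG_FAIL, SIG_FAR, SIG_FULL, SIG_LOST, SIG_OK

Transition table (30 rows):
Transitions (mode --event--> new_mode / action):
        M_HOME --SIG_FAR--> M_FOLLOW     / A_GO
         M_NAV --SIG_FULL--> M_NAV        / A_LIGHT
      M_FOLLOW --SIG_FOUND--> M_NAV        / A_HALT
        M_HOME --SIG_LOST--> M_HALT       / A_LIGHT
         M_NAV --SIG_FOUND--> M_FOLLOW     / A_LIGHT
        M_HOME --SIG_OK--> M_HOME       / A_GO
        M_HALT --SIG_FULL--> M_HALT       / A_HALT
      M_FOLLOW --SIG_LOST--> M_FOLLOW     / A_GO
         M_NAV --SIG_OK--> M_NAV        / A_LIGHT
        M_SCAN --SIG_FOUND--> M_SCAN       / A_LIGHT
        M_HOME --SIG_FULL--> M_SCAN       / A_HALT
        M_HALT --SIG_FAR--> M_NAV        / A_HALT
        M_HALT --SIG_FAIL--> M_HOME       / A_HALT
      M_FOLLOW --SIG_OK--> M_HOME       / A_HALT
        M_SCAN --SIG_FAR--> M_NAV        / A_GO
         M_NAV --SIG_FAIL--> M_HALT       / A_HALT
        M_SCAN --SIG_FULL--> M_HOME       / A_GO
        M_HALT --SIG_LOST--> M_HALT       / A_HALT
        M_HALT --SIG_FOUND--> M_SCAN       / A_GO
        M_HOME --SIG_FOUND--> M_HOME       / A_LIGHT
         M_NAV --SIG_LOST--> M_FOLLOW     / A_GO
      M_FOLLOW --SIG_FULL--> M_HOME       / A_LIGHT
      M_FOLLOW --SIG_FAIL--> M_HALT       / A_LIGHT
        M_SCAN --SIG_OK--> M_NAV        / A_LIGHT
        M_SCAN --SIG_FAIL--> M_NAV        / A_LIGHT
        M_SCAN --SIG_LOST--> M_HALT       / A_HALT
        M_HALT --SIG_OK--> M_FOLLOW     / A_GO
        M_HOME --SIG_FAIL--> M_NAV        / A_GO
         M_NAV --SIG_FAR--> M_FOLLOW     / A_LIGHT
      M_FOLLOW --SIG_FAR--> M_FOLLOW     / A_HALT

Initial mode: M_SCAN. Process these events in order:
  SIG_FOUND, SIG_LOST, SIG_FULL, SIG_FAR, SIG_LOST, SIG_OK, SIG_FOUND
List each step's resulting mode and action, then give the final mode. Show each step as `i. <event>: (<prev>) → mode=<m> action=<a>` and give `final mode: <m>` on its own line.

1. SIG_FOUND: (M_SCAN) → mode=M_SCAN action=A_LIGHT
2. SIG_LOST: (M_SCAN) → mode=M_HALT action=A_HALT
3. SIG_FULL: (M_HALT) → mode=M_HALT action=A_HALT
4. SIG_FAR: (M_HALT) → mode=M_NAV action=A_HALT
5. SIG_LOST: (M_NAV) → mode=M_FOLLOW action=A_GO
6. SIG_OK: (M_FOLLOW) → mode=M_HOME action=A_HALT
7. SIG_FOUND: (M_HOME) → mode=M_HOME action=A_LIGHT

final mode: M_HOME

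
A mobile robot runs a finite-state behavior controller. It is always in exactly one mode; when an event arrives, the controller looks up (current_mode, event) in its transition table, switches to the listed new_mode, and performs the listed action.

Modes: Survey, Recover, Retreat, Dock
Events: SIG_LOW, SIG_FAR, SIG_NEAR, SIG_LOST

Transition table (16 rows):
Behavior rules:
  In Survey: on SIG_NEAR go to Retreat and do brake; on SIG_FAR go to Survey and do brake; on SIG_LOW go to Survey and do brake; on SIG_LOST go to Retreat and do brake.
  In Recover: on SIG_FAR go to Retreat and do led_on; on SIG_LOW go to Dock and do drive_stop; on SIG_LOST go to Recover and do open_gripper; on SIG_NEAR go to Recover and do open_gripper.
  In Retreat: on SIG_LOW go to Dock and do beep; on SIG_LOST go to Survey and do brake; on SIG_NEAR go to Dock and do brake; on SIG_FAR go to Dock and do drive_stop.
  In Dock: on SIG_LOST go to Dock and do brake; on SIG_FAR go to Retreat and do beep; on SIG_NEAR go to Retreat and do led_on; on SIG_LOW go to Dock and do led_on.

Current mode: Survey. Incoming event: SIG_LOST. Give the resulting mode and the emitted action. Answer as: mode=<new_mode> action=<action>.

current mode = Survey; filter table to that mode:
  (Survey, SIG_NEAR) → (Retreat, brake)
  (Survey, SIG_FAR) → (Survey, brake)
  (Survey, SIG_LOW) → (Survey, brake)
  (Survey, SIG_LOST) → (Retreat, brake)  ← event matches
event = SIG_LOST selects (Retreat, brake)

mode=Retreat action=brake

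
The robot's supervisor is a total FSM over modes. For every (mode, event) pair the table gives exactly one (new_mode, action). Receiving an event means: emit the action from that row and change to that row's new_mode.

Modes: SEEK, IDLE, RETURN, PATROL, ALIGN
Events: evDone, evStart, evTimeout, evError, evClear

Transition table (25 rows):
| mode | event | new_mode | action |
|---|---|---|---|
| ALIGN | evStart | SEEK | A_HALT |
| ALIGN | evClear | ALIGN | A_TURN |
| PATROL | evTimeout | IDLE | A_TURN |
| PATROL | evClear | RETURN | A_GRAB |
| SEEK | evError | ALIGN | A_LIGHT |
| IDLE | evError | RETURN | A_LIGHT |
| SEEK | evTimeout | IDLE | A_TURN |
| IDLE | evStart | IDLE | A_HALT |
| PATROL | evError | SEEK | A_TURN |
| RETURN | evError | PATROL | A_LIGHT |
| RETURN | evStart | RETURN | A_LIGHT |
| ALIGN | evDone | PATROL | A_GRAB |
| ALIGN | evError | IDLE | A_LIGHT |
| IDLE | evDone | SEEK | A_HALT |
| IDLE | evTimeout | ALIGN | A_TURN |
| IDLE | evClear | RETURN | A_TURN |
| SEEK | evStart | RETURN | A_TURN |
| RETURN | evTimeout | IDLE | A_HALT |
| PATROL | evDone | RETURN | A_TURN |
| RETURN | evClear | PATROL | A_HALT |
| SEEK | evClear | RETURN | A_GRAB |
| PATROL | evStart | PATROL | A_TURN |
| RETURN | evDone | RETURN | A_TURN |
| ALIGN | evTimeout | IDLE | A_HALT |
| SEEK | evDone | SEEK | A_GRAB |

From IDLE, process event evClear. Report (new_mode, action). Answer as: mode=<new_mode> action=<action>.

mode=RETURN action=A_TURN

current mode = IDLE; filter table to that mode:
  (IDLE, evError) → (RETURN, A_LIGHT)
  (IDLE, evStart) → (IDLE, A_HALT)
  (IDLE, evDone) → (SEEK, A_HALT)
  (IDLE, evTimeout) → (ALIGN, A_TURN)
  (IDLE, evClear) → (RETURN, A_TURN)  ← event matches
event = evClear selects (RETURN, A_TURN)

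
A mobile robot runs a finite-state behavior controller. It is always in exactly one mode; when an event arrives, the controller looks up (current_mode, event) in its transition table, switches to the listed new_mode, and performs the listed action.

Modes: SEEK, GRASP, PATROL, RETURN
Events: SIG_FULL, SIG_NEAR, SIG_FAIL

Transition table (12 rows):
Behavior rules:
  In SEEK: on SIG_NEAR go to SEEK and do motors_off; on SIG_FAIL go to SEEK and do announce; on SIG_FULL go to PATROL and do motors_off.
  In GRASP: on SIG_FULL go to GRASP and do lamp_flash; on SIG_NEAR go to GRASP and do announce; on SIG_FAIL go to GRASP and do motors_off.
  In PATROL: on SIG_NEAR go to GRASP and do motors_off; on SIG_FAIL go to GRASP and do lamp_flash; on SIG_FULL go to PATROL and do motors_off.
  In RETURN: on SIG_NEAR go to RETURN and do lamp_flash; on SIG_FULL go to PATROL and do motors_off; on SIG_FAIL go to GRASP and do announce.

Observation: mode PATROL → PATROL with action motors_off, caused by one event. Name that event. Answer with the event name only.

try SIG_FULL: (PATROL, SIG_FULL) → (PATROL, motors_off)  ← matches
try SIG_NEAR: (PATROL, SIG_NEAR) → (GRASP, motors_off)
try SIG_FAIL: (PATROL, SIG_FAIL) → (GRASP, lamp_flash)

SIG_FULL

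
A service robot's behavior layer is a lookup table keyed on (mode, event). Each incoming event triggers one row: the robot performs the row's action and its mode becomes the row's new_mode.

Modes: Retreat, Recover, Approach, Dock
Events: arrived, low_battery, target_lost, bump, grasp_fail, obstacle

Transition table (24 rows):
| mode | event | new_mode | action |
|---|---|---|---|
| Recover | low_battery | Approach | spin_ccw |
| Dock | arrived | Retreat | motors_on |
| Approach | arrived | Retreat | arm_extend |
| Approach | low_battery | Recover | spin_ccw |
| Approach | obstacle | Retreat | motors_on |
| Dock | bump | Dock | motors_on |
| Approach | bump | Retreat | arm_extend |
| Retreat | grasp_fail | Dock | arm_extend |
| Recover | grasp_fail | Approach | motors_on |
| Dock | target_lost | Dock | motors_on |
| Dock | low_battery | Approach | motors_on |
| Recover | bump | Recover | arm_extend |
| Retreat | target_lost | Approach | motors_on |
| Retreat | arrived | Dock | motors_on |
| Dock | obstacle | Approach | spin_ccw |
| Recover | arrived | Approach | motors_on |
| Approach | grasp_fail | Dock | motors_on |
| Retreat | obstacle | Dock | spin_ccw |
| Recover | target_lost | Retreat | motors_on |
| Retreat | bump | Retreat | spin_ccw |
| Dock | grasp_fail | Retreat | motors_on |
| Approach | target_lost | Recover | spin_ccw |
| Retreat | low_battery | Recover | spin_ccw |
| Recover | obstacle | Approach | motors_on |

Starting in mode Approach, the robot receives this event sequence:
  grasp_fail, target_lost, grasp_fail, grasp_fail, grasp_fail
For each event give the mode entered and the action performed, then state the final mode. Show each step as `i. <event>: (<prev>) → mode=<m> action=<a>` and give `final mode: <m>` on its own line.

1. grasp_fail: (Approach) → mode=Dock action=motors_on
2. target_lost: (Dock) → mode=Dock action=motors_on
3. grasp_fail: (Dock) → mode=Retreat action=motors_on
4. grasp_fail: (Retreat) → mode=Dock action=arm_extend
5. grasp_fail: (Dock) → mode=Retreat action=motors_on

final mode: Retreat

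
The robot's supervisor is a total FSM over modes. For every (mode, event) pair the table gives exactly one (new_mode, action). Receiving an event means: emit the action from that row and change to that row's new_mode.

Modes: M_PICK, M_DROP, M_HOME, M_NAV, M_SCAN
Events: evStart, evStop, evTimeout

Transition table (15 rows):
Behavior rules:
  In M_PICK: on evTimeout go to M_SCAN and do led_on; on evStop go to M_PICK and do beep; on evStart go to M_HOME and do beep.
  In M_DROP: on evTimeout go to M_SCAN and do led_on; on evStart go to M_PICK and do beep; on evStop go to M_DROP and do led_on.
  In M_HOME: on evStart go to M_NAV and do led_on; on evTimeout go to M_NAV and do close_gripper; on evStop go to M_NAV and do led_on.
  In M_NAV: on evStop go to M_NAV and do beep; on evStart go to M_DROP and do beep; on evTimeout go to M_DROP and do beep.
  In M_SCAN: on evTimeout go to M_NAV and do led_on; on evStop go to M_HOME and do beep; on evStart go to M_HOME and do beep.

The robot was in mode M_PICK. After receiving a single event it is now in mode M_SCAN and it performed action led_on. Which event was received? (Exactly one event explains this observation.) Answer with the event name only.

evTimeout

try evStart: (M_PICK, evStart) → (M_HOME, beep)
try evStop: (M_PICK, evStop) → (M_PICK, beep)
try evTimeout: (M_PICK, evTimeout) → (M_SCAN, led_on)  ← matches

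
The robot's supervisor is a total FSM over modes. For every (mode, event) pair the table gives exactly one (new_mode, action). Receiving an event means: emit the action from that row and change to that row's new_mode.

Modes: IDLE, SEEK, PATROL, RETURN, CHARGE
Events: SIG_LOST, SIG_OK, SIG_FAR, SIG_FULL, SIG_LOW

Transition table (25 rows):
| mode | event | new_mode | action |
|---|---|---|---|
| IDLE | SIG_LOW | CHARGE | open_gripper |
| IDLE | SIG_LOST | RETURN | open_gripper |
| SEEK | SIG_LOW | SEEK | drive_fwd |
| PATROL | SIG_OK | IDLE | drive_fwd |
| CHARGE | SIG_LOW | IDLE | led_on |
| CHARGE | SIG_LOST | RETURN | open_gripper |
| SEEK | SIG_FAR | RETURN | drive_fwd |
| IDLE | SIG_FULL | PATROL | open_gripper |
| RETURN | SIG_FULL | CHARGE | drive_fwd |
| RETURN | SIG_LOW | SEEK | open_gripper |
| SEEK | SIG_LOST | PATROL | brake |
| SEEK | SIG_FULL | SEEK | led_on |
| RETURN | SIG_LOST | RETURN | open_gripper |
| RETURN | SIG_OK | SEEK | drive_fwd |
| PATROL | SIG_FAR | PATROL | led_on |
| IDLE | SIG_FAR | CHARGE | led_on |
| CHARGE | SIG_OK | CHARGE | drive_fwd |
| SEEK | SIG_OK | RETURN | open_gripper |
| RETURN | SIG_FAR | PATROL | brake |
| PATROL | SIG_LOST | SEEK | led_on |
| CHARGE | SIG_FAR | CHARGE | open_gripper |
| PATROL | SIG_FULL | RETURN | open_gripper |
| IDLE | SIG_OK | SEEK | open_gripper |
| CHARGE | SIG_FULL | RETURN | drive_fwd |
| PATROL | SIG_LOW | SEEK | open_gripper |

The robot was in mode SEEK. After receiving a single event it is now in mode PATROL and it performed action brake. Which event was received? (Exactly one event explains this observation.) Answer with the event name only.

try SIG_LOST: (SEEK, SIG_LOST) → (PATROL, brake)  ← matches
try SIG_OK: (SEEK, SIG_OK) → (RETURN, open_gripper)
try SIG_FAR: (SEEK, SIG_FAR) → (RETURN, drive_fwd)
try SIG_FULL: (SEEK, SIG_FULL) → (SEEK, led_on)
try SIG_LOW: (SEEK, SIG_LOW) → (SEEK, drive_fwd)

SIG_LOST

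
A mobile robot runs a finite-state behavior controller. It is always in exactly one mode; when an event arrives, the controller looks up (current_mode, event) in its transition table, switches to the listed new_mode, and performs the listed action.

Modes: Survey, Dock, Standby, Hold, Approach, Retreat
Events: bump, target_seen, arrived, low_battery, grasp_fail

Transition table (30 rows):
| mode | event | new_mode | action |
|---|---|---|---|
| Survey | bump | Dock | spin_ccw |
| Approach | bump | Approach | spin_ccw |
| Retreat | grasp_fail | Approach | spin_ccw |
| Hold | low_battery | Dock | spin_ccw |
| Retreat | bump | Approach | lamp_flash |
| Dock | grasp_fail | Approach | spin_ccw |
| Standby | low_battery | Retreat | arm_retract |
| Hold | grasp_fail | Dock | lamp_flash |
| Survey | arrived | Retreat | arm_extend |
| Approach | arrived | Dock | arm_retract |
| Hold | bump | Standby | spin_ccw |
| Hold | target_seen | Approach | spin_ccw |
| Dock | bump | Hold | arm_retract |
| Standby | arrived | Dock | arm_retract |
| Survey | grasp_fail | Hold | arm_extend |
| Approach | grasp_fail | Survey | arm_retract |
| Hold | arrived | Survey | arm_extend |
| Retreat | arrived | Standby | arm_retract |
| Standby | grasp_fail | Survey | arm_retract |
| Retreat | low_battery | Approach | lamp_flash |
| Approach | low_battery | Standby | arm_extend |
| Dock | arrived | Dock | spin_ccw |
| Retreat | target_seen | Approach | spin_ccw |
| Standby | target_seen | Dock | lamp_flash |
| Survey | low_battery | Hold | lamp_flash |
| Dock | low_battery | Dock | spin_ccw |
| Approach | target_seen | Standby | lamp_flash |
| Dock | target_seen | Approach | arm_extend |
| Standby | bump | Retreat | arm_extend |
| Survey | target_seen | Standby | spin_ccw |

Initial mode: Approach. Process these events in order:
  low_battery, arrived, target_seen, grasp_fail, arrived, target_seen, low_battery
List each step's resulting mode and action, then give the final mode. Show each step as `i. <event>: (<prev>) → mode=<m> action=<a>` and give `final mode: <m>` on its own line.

1. low_battery: (Approach) → mode=Standby action=arm_extend
2. arrived: (Standby) → mode=Dock action=arm_retract
3. target_seen: (Dock) → mode=Approach action=arm_extend
4. grasp_fail: (Approach) → mode=Survey action=arm_retract
5. arrived: (Survey) → mode=Retreat action=arm_extend
6. target_seen: (Retreat) → mode=Approach action=spin_ccw
7. low_battery: (Approach) → mode=Standby action=arm_extend

final mode: Standby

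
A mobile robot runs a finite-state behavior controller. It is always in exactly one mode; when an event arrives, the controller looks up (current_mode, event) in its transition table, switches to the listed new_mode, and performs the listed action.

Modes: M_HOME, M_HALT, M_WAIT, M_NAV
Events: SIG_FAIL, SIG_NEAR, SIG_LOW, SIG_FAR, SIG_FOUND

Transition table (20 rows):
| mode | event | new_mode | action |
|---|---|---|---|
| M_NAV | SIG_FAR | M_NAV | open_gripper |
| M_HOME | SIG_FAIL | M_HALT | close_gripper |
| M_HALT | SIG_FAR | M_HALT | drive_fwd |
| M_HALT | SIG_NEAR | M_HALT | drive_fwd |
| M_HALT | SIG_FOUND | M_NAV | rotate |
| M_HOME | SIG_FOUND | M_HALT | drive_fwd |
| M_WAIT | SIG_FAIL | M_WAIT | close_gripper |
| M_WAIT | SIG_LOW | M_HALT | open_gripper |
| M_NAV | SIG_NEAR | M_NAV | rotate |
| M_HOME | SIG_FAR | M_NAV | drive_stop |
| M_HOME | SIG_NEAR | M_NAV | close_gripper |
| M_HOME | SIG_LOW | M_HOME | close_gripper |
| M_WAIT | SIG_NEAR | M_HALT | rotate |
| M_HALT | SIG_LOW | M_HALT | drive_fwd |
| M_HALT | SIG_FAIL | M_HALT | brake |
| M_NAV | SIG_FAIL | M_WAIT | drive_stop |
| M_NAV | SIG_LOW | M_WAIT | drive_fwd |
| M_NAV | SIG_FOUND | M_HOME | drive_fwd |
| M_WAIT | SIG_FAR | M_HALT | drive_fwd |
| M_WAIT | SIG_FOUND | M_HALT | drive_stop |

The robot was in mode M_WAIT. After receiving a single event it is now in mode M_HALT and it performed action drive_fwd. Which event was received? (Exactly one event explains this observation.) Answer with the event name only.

try SIG_FAIL: (M_WAIT, SIG_FAIL) → (M_WAIT, close_gripper)
try SIG_NEAR: (M_WAIT, SIG_NEAR) → (M_HALT, rotate)
try SIG_LOW: (M_WAIT, SIG_LOW) → (M_HALT, open_gripper)
try SIG_FAR: (M_WAIT, SIG_FAR) → (M_HALT, drive_fwd)  ← matches
try SIG_FOUND: (M_WAIT, SIG_FOUND) → (M_HALT, drive_stop)

SIG_FAR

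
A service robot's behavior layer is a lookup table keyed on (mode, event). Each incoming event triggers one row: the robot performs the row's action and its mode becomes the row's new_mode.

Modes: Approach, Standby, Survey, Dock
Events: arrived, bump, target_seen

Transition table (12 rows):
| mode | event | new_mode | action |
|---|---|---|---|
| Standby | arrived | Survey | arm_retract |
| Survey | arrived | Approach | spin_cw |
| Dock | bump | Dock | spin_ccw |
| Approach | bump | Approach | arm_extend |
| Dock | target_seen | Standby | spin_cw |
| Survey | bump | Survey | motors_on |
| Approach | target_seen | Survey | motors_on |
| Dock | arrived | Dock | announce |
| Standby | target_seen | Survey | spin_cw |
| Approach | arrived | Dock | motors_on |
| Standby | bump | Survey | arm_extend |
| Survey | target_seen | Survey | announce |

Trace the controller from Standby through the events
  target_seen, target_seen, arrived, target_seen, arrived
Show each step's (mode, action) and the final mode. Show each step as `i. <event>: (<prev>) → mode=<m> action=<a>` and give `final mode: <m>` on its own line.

final mode: Approach

1. target_seen: (Standby) → mode=Survey action=spin_cw
2. target_seen: (Survey) → mode=Survey action=announce
3. arrived: (Survey) → mode=Approach action=spin_cw
4. target_seen: (Approach) → mode=Survey action=motors_on
5. arrived: (Survey) → mode=Approach action=spin_cw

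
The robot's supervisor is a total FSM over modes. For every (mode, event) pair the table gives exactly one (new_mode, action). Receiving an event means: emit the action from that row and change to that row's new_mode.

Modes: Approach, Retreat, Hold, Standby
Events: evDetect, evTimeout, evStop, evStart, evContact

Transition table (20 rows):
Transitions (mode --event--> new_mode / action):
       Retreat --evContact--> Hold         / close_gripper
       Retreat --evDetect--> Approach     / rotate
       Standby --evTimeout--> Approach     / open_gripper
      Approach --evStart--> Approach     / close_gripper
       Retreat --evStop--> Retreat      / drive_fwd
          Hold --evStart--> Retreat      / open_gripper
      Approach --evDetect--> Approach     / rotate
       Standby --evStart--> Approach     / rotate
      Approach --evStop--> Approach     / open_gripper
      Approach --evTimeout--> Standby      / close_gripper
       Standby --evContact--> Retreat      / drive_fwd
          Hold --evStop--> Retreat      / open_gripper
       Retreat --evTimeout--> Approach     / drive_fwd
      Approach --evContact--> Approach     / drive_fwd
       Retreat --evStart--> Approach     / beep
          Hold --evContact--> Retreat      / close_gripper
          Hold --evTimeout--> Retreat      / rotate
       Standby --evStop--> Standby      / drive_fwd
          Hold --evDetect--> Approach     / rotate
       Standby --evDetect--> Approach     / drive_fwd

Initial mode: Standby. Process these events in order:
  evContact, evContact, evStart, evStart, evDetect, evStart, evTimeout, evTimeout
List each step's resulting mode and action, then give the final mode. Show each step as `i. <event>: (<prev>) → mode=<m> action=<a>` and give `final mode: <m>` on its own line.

1. evContact: (Standby) → mode=Retreat action=drive_fwd
2. evContact: (Retreat) → mode=Hold action=close_gripper
3. evStart: (Hold) → mode=Retreat action=open_gripper
4. evStart: (Retreat) → mode=Approach action=beep
5. evDetect: (Approach) → mode=Approach action=rotate
6. evStart: (Approach) → mode=Approach action=close_gripper
7. evTimeout: (Approach) → mode=Standby action=close_gripper
8. evTimeout: (Standby) → mode=Approach action=open_gripper

final mode: Approach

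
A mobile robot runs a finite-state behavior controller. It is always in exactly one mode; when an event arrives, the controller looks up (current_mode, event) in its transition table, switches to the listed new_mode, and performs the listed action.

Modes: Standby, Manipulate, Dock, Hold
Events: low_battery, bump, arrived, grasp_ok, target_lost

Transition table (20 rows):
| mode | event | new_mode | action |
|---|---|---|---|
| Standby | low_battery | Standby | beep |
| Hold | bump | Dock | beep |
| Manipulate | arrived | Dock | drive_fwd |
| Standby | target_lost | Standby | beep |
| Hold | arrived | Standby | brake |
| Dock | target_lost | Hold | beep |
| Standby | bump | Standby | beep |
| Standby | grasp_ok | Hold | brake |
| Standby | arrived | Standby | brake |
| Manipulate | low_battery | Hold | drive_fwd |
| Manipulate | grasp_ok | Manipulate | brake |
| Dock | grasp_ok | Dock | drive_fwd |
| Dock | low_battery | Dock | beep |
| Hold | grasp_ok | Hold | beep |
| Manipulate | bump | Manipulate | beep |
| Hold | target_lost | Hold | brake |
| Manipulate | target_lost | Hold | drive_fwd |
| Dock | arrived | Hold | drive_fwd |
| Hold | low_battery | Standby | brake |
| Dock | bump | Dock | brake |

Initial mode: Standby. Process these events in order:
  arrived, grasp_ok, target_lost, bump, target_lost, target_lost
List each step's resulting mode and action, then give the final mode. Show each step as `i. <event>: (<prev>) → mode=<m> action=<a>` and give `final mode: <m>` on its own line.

final mode: Hold

1. arrived: (Standby) → mode=Standby action=brake
2. grasp_ok: (Standby) → mode=Hold action=brake
3. target_lost: (Hold) → mode=Hold action=brake
4. bump: (Hold) → mode=Dock action=beep
5. target_lost: (Dock) → mode=Hold action=beep
6. target_lost: (Hold) → mode=Hold action=brake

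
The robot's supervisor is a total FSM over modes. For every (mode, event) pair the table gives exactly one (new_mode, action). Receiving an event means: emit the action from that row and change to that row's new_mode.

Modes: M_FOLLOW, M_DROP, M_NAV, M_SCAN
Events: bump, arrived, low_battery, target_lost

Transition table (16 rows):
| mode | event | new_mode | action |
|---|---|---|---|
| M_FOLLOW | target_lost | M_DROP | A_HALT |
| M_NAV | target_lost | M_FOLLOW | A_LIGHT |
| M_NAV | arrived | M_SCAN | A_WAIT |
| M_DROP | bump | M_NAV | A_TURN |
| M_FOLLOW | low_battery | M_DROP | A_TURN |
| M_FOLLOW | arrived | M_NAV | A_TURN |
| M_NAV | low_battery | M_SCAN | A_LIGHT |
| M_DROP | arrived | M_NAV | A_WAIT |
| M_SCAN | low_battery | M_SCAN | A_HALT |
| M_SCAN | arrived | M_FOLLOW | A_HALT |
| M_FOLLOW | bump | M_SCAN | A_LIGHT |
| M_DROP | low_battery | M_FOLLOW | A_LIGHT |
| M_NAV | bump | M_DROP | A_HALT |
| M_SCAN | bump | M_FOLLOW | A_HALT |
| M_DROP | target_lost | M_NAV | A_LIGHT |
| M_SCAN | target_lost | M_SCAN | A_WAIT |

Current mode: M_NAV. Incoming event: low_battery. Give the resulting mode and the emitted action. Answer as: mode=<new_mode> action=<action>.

current mode = M_NAV; filter table to that mode:
  (M_NAV, target_lost) → (M_FOLLOW, A_LIGHT)
  (M_NAV, arrived) → (M_SCAN, A_WAIT)
  (M_NAV, low_battery) → (M_SCAN, A_LIGHT)  ← event matches
  (M_NAV, bump) → (M_DROP, A_HALT)
event = low_battery selects (M_SCAN, A_LIGHT)

mode=M_SCAN action=A_LIGHT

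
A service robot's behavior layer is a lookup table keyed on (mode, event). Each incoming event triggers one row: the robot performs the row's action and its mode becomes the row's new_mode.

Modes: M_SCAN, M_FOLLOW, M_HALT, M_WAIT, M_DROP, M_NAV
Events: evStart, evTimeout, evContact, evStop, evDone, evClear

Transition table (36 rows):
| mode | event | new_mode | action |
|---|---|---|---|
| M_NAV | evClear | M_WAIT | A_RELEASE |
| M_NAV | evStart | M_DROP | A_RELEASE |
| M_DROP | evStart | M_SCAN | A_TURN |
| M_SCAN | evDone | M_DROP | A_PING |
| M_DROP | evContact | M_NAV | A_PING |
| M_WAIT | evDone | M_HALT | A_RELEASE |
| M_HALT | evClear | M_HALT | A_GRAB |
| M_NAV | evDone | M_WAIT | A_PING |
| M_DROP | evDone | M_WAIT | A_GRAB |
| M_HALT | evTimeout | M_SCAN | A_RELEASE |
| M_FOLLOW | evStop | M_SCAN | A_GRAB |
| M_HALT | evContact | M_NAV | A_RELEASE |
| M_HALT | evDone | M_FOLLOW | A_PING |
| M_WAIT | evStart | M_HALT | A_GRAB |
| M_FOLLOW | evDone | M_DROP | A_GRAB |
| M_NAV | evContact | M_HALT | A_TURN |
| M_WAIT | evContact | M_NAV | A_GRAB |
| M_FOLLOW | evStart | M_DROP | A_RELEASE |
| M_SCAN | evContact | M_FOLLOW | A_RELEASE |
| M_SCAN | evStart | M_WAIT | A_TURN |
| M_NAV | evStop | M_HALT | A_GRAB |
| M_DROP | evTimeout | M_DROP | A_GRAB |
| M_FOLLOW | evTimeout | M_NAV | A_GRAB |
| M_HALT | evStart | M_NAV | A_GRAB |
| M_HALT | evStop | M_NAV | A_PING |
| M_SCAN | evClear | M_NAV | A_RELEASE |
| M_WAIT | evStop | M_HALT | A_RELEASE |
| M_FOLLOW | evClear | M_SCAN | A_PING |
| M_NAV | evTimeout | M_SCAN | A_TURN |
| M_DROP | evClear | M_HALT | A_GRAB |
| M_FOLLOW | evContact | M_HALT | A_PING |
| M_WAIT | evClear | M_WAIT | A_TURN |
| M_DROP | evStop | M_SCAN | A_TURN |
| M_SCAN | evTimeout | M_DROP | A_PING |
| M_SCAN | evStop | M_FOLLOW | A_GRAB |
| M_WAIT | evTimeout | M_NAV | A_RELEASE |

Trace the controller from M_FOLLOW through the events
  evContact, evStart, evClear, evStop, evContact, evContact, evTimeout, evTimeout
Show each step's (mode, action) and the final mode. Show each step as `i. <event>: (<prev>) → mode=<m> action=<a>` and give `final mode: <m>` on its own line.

final mode: M_DROP

1. evContact: (M_FOLLOW) → mode=M_HALT action=A_PING
2. evStart: (M_HALT) → mode=M_NAV action=A_GRAB
3. evClear: (M_NAV) → mode=M_WAIT action=A_RELEASE
4. evStop: (M_WAIT) → mode=M_HALT action=A_RELEASE
5. evContact: (M_HALT) → mode=M_NAV action=A_RELEASE
6. evContact: (M_NAV) → mode=M_HALT action=A_TURN
7. evTimeout: (M_HALT) → mode=M_SCAN action=A_RELEASE
8. evTimeout: (M_SCAN) → mode=M_DROP action=A_PING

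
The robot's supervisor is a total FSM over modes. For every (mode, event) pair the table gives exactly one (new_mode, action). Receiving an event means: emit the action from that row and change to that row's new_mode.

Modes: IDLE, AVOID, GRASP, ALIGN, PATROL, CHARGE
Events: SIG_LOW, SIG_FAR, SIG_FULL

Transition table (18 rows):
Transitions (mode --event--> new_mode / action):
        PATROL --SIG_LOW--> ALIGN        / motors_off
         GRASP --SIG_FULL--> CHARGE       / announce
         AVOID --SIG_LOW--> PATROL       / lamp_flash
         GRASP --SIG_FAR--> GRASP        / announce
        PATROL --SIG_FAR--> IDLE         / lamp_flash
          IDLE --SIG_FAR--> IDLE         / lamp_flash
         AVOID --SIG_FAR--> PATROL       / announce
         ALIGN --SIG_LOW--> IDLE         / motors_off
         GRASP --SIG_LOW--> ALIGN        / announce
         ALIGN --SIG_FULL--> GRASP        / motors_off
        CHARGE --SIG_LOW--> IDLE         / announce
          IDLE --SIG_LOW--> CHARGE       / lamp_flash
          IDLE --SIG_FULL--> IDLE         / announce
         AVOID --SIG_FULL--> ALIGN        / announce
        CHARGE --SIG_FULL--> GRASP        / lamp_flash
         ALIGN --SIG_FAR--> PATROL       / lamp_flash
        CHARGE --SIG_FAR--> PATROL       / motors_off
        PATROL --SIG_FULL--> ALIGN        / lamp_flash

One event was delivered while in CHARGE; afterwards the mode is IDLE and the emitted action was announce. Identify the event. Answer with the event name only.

try SIG_LOW: (CHARGE, SIG_LOW) → (IDLE, announce)  ← matches
try SIG_FAR: (CHARGE, SIG_FAR) → (PATROL, motors_off)
try SIG_FULL: (CHARGE, SIG_FULL) → (GRASP, lamp_flash)

SIG_LOW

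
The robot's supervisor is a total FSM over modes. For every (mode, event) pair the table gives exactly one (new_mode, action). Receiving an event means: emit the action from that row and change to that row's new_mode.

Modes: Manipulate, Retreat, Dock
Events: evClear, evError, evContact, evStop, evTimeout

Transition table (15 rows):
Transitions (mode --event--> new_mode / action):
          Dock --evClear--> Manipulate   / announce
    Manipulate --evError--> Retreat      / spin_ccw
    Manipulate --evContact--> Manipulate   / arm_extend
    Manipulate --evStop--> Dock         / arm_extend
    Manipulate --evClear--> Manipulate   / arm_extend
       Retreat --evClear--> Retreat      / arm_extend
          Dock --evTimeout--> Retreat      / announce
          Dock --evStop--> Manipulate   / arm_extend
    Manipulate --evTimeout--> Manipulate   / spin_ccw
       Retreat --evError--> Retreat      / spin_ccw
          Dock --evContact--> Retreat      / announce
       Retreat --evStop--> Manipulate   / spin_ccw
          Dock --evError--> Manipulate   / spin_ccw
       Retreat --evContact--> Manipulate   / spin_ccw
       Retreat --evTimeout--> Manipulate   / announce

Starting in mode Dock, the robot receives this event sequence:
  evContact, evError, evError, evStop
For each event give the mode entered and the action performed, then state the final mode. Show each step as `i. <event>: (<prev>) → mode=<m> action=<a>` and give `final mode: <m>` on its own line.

final mode: Manipulate

1. evContact: (Dock) → mode=Retreat action=announce
2. evError: (Retreat) → mode=Retreat action=spin_ccw
3. evError: (Retreat) → mode=Retreat action=spin_ccw
4. evStop: (Retreat) → mode=Manipulate action=spin_ccw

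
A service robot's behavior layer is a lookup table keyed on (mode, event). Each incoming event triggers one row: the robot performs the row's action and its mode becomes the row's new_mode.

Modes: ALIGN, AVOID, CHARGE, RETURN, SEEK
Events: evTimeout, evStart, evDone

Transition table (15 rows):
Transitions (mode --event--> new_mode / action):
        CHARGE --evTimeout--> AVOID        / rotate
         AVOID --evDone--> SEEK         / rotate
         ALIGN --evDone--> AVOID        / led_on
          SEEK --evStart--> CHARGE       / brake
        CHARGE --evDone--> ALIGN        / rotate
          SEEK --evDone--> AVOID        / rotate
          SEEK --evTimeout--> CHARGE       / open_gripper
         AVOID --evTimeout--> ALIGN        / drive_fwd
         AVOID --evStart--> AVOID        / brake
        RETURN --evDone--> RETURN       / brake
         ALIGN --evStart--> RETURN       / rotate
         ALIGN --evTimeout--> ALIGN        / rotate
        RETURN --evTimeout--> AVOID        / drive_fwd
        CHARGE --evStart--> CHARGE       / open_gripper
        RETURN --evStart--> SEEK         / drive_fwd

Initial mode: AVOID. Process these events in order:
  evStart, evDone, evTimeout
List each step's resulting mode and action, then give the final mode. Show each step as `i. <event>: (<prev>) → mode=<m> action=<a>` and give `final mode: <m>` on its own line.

1. evStart: (AVOID) → mode=AVOID action=brake
2. evDone: (AVOID) → mode=SEEK action=rotate
3. evTimeout: (SEEK) → mode=CHARGE action=open_gripper

final mode: CHARGE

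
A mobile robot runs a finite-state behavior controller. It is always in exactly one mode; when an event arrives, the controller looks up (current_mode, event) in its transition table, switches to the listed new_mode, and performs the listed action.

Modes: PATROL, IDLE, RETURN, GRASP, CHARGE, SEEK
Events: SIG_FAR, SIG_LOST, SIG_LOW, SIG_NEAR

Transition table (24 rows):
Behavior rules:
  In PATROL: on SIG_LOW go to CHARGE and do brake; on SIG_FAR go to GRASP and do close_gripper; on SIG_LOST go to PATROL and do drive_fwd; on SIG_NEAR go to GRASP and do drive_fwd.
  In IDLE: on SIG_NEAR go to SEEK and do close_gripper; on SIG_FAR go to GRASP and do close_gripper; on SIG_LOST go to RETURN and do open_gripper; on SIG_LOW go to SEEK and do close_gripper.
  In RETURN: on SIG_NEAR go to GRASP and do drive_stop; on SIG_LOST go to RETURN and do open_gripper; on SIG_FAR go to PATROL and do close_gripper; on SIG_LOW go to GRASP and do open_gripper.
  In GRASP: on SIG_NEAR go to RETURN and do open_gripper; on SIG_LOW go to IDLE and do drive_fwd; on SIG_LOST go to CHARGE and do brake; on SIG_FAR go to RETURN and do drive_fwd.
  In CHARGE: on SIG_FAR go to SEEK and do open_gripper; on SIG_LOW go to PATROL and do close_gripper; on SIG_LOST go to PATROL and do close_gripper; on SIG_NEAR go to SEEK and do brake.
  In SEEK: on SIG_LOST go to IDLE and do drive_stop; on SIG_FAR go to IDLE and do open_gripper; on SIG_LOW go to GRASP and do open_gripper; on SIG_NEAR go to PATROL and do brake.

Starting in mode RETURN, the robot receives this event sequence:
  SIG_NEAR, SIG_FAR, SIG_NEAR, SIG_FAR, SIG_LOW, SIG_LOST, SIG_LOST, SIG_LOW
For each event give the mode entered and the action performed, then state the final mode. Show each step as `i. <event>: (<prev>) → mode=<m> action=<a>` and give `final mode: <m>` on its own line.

1. SIG_NEAR: (RETURN) → mode=GRASP action=drive_stop
2. SIG_FAR: (GRASP) → mode=RETURN action=drive_fwd
3. SIG_NEAR: (RETURN) → mode=GRASP action=drive_stop
4. SIG_FAR: (GRASP) → mode=RETURN action=drive_fwd
5. SIG_LOW: (RETURN) → mode=GRASP action=open_gripper
6. SIG_LOST: (GRASP) → mode=CHARGE action=brake
7. SIG_LOST: (CHARGE) → mode=PATROL action=close_gripper
8. SIG_LOW: (PATROL) → mode=CHARGE action=brake

final mode: CHARGE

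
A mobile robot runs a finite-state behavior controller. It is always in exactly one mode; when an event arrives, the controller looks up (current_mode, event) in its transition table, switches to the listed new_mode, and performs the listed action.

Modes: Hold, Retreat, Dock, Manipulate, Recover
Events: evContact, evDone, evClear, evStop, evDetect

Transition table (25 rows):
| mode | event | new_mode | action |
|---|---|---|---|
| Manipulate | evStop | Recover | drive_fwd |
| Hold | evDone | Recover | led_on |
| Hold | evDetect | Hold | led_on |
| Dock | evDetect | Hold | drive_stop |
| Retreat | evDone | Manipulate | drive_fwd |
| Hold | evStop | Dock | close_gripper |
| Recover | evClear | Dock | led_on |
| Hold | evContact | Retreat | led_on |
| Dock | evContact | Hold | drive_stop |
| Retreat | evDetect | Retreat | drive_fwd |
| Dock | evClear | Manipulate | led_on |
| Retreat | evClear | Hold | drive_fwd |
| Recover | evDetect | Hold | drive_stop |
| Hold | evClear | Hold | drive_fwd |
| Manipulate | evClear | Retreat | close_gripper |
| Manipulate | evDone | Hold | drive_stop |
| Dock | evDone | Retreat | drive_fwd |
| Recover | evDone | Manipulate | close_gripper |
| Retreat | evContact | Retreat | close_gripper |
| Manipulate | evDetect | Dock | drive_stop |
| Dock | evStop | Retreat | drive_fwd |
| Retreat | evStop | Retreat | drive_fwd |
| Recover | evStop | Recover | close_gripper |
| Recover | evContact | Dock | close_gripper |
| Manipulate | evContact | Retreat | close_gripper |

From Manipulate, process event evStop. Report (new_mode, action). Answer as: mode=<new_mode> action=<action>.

mode=Recover action=drive_fwd

current mode = Manipulate; filter table to that mode:
  (Manipulate, evStop) → (Recover, drive_fwd)  ← event matches
  (Manipulate, evClear) → (Retreat, close_gripper)
  (Manipulate, evDone) → (Hold, drive_stop)
  (Manipulate, evDetect) → (Dock, drive_stop)
  (Manipulate, evContact) → (Retreat, close_gripper)
event = evStop selects (Recover, drive_fwd)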